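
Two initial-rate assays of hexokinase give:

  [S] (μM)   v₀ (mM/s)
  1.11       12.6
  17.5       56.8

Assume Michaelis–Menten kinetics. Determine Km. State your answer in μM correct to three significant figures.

5.45 μM

From v = Vmax[S]/(Km+[S]), each point gives Vmax = v(Km+[S])/[S].
Equating: 12.6(Km+1.11)/1.11 = 56.8(Km+17.5)/17.5.
11.35·Km + 12.6 = 3.246·Km + 56.8, so (11.35 − 3.246)·Km = 56.8 − 12.6.
Km = 44.20/8.106 = 5.45 μM; then Vmax = 12.6(5.45+1.11)/1.11 = 74.5 mM/s.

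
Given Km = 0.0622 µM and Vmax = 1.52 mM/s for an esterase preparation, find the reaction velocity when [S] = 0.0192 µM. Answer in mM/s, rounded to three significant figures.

[S]/(Km+[S]) = 0.0192/0.08140 = 0.2359, the fractional saturation.
v = 0.2359 × Vmax = 0.2359 × 1.52 = 0.359 mM/s.

0.359 mM/s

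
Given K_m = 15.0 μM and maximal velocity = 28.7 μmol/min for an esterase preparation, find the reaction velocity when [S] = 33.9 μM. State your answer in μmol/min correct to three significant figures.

19.9 μmol/min

[S]/(Km+[S]) = 33.9/48.90 = 0.6933, the fractional saturation.
v = 0.6933 × Vmax = 0.6933 × 28.7 = 19.9 μmol/min.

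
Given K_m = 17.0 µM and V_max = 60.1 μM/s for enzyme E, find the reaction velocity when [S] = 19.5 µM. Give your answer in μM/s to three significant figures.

32.1 μM/s

v = Vmax·[S]/(Km + [S]) = 60.1 × 19.5 / (17.0 + 19.5)
  = 1172 / 36.50 = 32.1 μM/s.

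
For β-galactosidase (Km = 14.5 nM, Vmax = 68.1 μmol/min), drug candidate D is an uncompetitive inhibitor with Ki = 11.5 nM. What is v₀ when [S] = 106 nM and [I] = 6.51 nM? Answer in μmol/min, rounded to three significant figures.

α = 1 + [I]/Ki = 1 + 6.51/11.5 = 1.566.
For an uncompetitive inhibitor, both parameters are divided by α, giving Vmax/α and Km/α: Km,app = 9.26 nM, Vmax,app = 43.5 μmol/min.
v = Vmax,app·[S]/(Km,app + [S]) = 43.5 × 106/(9.26 + 106) = 40.0 μmol/min.

40.0 μmol/min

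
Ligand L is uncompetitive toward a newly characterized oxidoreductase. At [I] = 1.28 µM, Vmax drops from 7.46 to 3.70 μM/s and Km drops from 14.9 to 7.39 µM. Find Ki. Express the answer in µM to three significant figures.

1.26 µM

Uncompetitive: Vmax,app = Vmax/α (and Km,app = Km/α) with α = 1 + [I]/Ki.
α = Vmax/Vmax,app = 7.46/3.70 = 2.016.
Ki = [I]/(α − 1) = 1.28/1.016 = 1.26 µM.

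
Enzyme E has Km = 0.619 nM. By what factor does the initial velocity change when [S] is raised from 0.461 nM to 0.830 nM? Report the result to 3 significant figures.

1.34

The fractional saturations are [S]/(Km+[S]) = 0.461/1.080 = 0.4269 and 0.830/1.449 = 0.5728.
v₂/v₁ is just their ratio: 0.5728/0.4269 = 1.34.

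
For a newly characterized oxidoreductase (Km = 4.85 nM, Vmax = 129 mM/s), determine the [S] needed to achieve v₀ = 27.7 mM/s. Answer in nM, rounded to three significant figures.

The required fractional saturation is v/Vmax = 27.7/129 = 0.2147.
Then [S]/(Km+[S]) = 0.2147 ⇒ [S] = 4.85 × 0.2147/(1 − 0.2147) = 1.33 nM.

1.33 nM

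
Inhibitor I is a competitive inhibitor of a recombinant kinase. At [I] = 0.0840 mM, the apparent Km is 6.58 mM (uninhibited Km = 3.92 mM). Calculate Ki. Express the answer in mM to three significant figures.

0.124 mM

Competitive: Km,app = α·Km with α = 1 + [I]/Ki.
α = Km,app/Km = 6.58/3.92 = 1.679.
Since α = 1 + [I]/Ki, [I]/Ki = 1.679 − 1 = 0.6786 and Ki = 0.0840/0.6786 = 0.124 mM.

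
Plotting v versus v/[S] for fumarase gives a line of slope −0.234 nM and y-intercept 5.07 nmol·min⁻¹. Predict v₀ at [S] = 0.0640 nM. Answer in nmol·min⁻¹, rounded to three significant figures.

1.09 nmol·min⁻¹

In the Eadie–Hofstee form v = Vmax − Km·(v/[S]), the slope is −Km and the intercept is Vmax, so Km = 0.234 nM and Vmax = 5.07 nmol·min⁻¹.
v = 5.07 × 0.0640/(0.234 + 0.0640) = 1.09 nmol·min⁻¹.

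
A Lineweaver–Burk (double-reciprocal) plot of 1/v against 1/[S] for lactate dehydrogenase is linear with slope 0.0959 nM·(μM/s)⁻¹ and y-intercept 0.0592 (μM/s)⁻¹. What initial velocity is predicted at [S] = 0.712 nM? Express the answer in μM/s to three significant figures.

The y-intercept is 1/Vmax, so Vmax = 1/0.0592 = 16.9 μM/s.
The slope is Km/Vmax, so Km = 0.0959 × 16.9 = 1.62 nM.
Then v = 16.9 × 0.712/(1.62 + 0.712) = 5.16 μM/s.

5.16 μM/s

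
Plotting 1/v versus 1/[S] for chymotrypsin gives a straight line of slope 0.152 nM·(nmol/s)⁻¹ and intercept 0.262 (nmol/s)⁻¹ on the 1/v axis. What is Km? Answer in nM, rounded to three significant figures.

0.580 nM

y-intercept = 1/Vmax ⇒ Vmax = 3.82 nmol/s; slope = Km/Vmax ⇒ Km = slope × Vmax.
Km = 0.152 × 3.82 = 0.580 nM.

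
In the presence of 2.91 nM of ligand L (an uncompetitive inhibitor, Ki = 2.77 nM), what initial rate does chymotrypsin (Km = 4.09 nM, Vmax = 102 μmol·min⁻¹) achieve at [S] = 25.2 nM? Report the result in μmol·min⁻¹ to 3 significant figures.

α = 1 + [I]/Ki = 1 + 2.91/2.77 = 2.051.
For an uncompetitive inhibitor, both parameters are divided by α, giving Vmax/α and Km/α: Km,app = 1.99 nM, Vmax,app = 49.7 μmol·min⁻¹.
v = Vmax,app·[S]/(Km,app + [S]) = 49.7 × 25.2/(1.99 + 25.2) = 46.1 μmol·min⁻¹.

46.1 μmol·min⁻¹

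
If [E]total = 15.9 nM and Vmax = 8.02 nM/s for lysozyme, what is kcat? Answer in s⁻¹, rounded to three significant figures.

kcat = Vmax/[E]total = 8.02 nM/s / 15.9 nM = 0.504 s⁻¹.

0.504 s⁻¹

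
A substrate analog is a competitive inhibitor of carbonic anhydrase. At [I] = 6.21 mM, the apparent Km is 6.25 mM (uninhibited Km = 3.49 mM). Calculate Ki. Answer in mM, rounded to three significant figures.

7.85 mM

Competitive: Km,app = α·Km with α = 1 + [I]/Ki.
α = Km,app/Km = 6.25/3.49 = 1.791.
Ki = [I]/(α − 1) = 6.21/0.7908 = 7.85 mM.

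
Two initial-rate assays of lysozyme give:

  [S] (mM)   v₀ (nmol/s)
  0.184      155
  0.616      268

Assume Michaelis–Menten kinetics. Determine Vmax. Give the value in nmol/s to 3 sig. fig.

From v = Vmax[S]/(Km+[S]), each point gives Vmax = v(Km+[S])/[S].
Equating: 155(Km+0.184)/0.184 = 268(Km+0.616)/0.616.
842.4·Km + 155 = 435.1·Km + 268, so (842.4 − 435.1)·Km = 268 − 155.
Km = 113.0/407.3 = 0.277 mM; then Vmax = 155(0.277+0.184)/0.184 = 389 nmol/s.

389 nmol/s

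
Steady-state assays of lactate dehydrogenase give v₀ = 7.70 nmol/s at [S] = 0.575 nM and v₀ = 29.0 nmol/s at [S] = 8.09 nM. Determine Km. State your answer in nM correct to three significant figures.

From v = Vmax[S]/(Km+[S]), each point gives Vmax = v(Km+[S])/[S].
Equating: 7.70(Km+0.575)/0.575 = 29.0(Km+8.09)/8.09.
13.39·Km + 7.70 = 3.585·Km + 29.0, so (13.39 − 3.585)·Km = 29.0 − 7.70.
Km = 21.30/9.807 = 2.17 nM; then Vmax = 7.70(2.17+0.575)/0.575 = 36.8 nmol/s.

2.17 nM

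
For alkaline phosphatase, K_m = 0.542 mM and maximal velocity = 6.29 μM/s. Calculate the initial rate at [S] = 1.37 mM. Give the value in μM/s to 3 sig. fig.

4.51 μM/s

[S]/(Km+[S]) = 1.37/1.912 = 0.7165, the fractional saturation.
v = 0.7165 × Vmax = 0.7165 × 6.29 = 4.51 μM/s.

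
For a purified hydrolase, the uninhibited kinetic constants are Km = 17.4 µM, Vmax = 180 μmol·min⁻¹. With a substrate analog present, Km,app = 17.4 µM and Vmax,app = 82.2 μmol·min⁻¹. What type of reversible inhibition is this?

noncompetitive

Vmax decreases (180 → 82.2 μmol·min⁻¹) while Km is unchanged — pure noncompetitive inhibition.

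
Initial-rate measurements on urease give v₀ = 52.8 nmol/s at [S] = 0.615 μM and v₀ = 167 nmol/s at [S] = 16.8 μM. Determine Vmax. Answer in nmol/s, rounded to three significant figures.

182 nmol/s

In reciprocal form, 1/v = (Km/Vmax)·(1/[S]) + 1/Vmax. The two points give (1/[S], 1/v) = (1.626, 0.01894) and (0.05952, 0.005988).
Slope = (0.01894 − 0.005988)/(1.626 − 0.05952) = 0.008268; intercept = 0.01894 − 0.008268×1.626 = 0.005496.
Vmax = 1/intercept = 182 nmol/s; Km = slope × Vmax = 0.008268 × 182 = 1.50 μM.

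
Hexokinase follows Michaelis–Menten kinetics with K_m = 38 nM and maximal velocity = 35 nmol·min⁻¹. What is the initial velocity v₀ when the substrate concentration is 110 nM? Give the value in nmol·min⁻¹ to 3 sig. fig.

[S]/(Km+[S]) = 110/148.0 = 0.7432, the fractional saturation.
v = 0.7432 × Vmax = 0.7432 × 35 = 26.0 nmol·min⁻¹.

26.0 nmol·min⁻¹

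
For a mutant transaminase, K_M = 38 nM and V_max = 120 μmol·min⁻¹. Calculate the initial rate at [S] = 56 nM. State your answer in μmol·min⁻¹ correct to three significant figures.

v = Vmax·[S]/(Km + [S]) = 120 × 56 / (38 + 56)
  = 6720 / 94.00 = 71.5 μmol·min⁻¹.

71.5 μmol·min⁻¹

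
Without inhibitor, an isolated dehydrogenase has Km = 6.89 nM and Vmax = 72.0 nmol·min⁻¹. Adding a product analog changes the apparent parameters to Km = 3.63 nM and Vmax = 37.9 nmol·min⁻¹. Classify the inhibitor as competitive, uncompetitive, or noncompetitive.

Both Km and Vmax decrease by the same factor (~1.90-fold) — characteristic of uncompetitive inhibition.

uncompetitive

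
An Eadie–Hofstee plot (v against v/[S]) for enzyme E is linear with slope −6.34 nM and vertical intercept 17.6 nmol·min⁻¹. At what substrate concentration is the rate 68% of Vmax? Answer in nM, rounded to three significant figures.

The Eadie–Hofstee slope gives Km = 6.34 nM (slope = −Km).
v/Vmax = [S]/(Km+[S]) = 0.68 ⇒ [S] = Km·0.68/(1−0.68) = 6.34 × 2.125 = 13.5 nM.

13.5 nM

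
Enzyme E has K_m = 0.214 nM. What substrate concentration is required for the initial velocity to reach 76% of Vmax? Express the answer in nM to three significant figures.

v/Vmax = [S]/(Km+[S]) = 0.76, so [S] = Km·0.76/(1 − 0.76) = 0.214 × 3.167.
[S] = 0.678 nM.

0.678 nM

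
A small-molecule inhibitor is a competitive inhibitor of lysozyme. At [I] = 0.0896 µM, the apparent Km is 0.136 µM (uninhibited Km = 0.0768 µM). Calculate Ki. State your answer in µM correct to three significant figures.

Competitive: Km,app = α·Km with α = 1 + [I]/Ki.
α = Km,app/Km = 0.136/0.0768 = 1.771.
Ki = [I]/(α − 1) = 0.0896/0.7708 = 0.116 µM.

0.116 µM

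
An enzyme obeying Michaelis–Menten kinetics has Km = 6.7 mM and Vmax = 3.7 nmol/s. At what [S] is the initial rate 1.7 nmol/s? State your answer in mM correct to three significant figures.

5.70 mM

The required fractional saturation is v/Vmax = 1.7/3.7 = 0.4595.
Then [S]/(Km+[S]) = 0.4595 ⇒ [S] = 6.7 × 0.4595/(1 − 0.4595) = 5.70 mM.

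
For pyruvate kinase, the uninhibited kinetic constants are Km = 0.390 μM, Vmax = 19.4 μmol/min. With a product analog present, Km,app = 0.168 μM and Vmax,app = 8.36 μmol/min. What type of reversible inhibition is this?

uncompetitive

Both Km and Vmax decrease by the same factor (~2.32-fold) — characteristic of uncompetitive inhibition.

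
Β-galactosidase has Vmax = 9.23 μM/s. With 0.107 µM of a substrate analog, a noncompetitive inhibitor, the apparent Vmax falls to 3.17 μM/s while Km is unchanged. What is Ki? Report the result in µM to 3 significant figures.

Noncompetitive: Vmax,app = Vmax/α with α = 1 + [I]/Ki.
α = Vmax/Vmax,app = 9.23/3.17 = 2.912.
Ki = [I]/(α − 1) = 0.107/1.912 = 0.0560 µM.

0.0560 µM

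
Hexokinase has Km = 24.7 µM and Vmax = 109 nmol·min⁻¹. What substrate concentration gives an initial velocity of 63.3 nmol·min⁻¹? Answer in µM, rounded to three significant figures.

Rearranging v = Vmax[S]/(Km+[S]) gives [S] = Km·v/(Vmax − v).
[S] = 24.7 × 63.3 / (109 − 63.3) = 1564/45.70 = 34.2 µM.

34.2 µM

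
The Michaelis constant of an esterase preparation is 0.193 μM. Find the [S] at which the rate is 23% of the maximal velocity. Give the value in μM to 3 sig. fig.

v/Vmax = [S]/(Km+[S]) = 0.23, so [S] = Km·0.23/(1 − 0.23) = 0.193 × 0.2987.
[S] = 0.0576 μM.

0.0576 μM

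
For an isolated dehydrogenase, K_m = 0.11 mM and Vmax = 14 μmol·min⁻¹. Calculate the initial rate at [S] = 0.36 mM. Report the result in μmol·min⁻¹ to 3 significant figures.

10.7 μmol·min⁻¹

[S]/(Km+[S]) = 0.36/0.4700 = 0.7660, the fractional saturation.
v = 0.7660 × Vmax = 0.7660 × 14 = 10.7 μmol·min⁻¹.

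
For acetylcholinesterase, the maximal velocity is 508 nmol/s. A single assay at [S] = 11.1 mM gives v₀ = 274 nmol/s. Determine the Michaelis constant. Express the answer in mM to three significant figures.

From v = Vmax[S]/(Km+[S]), Km = [S](Vmax − v)/v.
Km = 11.1 × (508 − 274) / 274 = 2597/274 = 9.48 mM.

9.48 mM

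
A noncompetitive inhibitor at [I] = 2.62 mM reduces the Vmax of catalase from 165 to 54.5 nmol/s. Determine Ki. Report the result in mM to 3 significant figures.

1.29 mM

Noncompetitive: Vmax,app = Vmax/α with α = 1 + [I]/Ki.
α = Vmax/Vmax,app = 165/54.5 = 3.028.
Since α = 1 + [I]/Ki, [I]/Ki = 3.028 − 1 = 2.028 and Ki = 2.62/2.028 = 1.29 mM.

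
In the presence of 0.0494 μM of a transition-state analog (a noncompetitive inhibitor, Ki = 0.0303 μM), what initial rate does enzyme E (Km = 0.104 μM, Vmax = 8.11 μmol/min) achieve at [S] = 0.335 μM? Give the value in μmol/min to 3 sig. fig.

2.35 μmol/min

α = 1 + [I]/Ki = 1 + 0.0494/0.0303 = 2.630.
For a noncompetitive inhibitor, Vmax is reduced to Vmax/α while Km is unchanged: Km,app = 0.104 μM, Vmax,app = 3.08 μmol/min.
v = Vmax,app·[S]/(Km,app + [S]) = 3.08 × 0.335/(0.104 + 0.335) = 2.35 μmol/min.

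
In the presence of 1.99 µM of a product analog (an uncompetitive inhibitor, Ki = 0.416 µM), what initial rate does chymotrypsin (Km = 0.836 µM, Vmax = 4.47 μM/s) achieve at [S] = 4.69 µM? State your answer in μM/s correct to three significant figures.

With α = 1 + [I]/Ki = 1 + 1.99/0.416 = 5.784, the uncompetitive rate law is v = (Vmax/α)·[S] / (Km/α + [S]).
v = (4.47/5.784)×4.69 / (0.836/5.784 + 4.69) = 3.625/4.835 = 0.750 μM/s.

0.750 μM/s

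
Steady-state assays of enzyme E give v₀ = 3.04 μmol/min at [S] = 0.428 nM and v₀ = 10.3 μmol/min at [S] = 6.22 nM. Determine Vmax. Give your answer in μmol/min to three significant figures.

12.5 μmol/min

In reciprocal form, 1/v = (Km/Vmax)·(1/[S]) + 1/Vmax. The two points give (1/[S], 1/v) = (2.336, 0.3289) and (0.1608, 0.09709).
Slope = (0.3289 − 0.09709)/(2.336 − 0.1608) = 0.1066; intercept = 0.3289 − 0.1066×2.336 = 0.07995.
Vmax = 1/intercept = 12.5 μmol/min; Km = slope × Vmax = 0.1066 × 12.5 = 1.33 nM.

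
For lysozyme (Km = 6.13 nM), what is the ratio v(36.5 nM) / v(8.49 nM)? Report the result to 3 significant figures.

1.47

Since Vmax cancels, v₂/v₁ = [S]₂(Km+[S]₁) / [S]₁(Km+[S]₂).
= 36.5×(6.13+8.49) / (8.49×(6.13+36.5)) = 533.6/361.9 = 1.47.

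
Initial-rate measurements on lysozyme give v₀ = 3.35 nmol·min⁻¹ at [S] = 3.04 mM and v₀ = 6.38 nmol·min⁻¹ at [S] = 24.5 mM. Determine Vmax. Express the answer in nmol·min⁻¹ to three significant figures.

From v = Vmax[S]/(Km+[S]), each point gives Vmax = v(Km+[S])/[S].
Equating: 3.35(Km+3.04)/3.04 = 6.38(Km+24.5)/24.5.
1.102·Km + 3.35 = 0.2604·Km + 6.38, so (1.102 − 0.2604)·Km = 6.38 − 3.35.
Km = 3.030/0.8416 = 3.60 mM; then Vmax = 3.35(3.60+3.04)/3.04 = 7.32 nmol·min⁻¹.

7.32 nmol·min⁻¹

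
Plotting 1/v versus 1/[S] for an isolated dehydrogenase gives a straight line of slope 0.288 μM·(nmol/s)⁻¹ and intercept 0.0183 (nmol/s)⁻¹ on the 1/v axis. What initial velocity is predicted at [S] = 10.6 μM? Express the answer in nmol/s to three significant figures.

22.0 nmol/s

The y-intercept is 1/Vmax, so Vmax = 1/0.0183 = 54.6 nmol/s.
The slope is Km/Vmax, so Km = 0.288 × 54.6 = 15.7 μM.
Then v = 54.6 × 10.6/(15.7 + 10.6) = 22.0 nmol/s.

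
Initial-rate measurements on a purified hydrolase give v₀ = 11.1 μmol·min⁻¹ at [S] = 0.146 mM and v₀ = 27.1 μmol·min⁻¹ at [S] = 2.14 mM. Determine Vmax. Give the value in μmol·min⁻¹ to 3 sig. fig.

From v = Vmax[S]/(Km+[S]), each point gives Vmax = v(Km+[S])/[S].
Equating: 11.1(Km+0.146)/0.146 = 27.1(Km+2.14)/2.14.
76.03·Km + 11.1 = 12.66·Km + 27.1, so (76.03 − 12.66)·Km = 27.1 − 11.1.
Km = 16.00/63.36 = 0.253 mM; then Vmax = 11.1(0.253+0.146)/0.146 = 30.3 μmol·min⁻¹.

30.3 μmol·min⁻¹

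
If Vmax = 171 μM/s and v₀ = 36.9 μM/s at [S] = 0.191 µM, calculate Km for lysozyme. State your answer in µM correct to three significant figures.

0.694 µM

v/Vmax = 36.9/171 = 0.2158 = [S]/(Km+[S]).
So Km + [S] = [S]/0.2158 = 0.8851 µM, giving Km = 0.8851 − 0.191 = 0.694 µM.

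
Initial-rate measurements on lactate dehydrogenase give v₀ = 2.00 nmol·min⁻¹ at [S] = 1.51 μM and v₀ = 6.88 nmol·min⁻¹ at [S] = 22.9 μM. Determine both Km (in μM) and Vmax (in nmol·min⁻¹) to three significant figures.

From v = Vmax[S]/(Km+[S]), each point gives Vmax = v(Km+[S])/[S].
Equating: 2.00(Km+1.51)/1.51 = 6.88(Km+22.9)/22.9.
1.325·Km + 2.00 = 0.3004·Km + 6.88, so (1.325 − 0.3004)·Km = 6.88 − 2.00.
Km = 4.880/1.024 = 4.77 μM; then Vmax = 2.00(4.77+1.51)/1.51 = 8.31 nmol·min⁻¹.

Km = 4.77 μM; Vmax = 8.31 nmol·min⁻¹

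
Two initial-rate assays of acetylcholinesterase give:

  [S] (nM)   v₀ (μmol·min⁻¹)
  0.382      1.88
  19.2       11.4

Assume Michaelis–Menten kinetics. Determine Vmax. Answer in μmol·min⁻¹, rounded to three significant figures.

From v = Vmax[S]/(Km+[S]), each point gives Vmax = v(Km+[S])/[S].
Equating: 1.88(Km+0.382)/0.382 = 11.4(Km+19.2)/19.2.
4.921·Km + 1.88 = 0.5938·Km + 11.4, so (4.921 − 0.5938)·Km = 11.4 − 1.88.
Km = 9.520/4.328 = 2.20 nM; then Vmax = 1.88(2.20+0.382)/0.382 = 12.7 μmol·min⁻¹.

12.7 μmol·min⁻¹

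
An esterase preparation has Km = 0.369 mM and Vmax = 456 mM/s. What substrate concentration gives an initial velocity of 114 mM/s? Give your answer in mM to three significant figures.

Rearranging v = Vmax[S]/(Km+[S]) gives [S] = Km·v/(Vmax − v).
[S] = 0.369 × 114 / (456 − 114) = 42.07/342.0 = 0.123 mM.

0.123 mM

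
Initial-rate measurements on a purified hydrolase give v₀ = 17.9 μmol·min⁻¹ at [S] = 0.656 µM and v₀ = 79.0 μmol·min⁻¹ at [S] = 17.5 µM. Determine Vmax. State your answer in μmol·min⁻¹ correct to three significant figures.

91.1 μmol·min⁻¹

In reciprocal form, 1/v = (Km/Vmax)·(1/[S]) + 1/Vmax. The two points give (1/[S], 1/v) = (1.524, 0.05587) and (0.05714, 0.01266).
Slope = (0.05587 − 0.01266)/(1.524 − 0.05714) = 0.02945; intercept = 0.05587 − 0.02945×1.524 = 0.01098.
Vmax = 1/intercept = 91.1 μmol·min⁻¹; Km = slope × Vmax = 0.02945 × 91.1 = 2.68 µM.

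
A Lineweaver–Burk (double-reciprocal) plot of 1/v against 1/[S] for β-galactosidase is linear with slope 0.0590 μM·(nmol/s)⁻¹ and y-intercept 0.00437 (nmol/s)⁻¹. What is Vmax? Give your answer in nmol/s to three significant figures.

229 nmol/s

The y-intercept of a Lineweaver–Burk plot equals 1/Vmax, so Vmax = 1/0.00437 = 229 nmol/s.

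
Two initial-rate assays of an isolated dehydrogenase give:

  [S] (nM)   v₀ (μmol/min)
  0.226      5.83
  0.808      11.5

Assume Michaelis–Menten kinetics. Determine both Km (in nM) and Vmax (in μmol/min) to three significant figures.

Km = 0.490 nM; Vmax = 18.5 μmol/min

In reciprocal form, 1/v = (Km/Vmax)·(1/[S]) + 1/Vmax. The two points give (1/[S], 1/v) = (4.425, 0.1715) and (1.238, 0.08696).
Slope = (0.1715 − 0.08696)/(4.425 − 1.238) = 0.02653; intercept = 0.1715 − 0.02653×4.425 = 0.05412.
Vmax = 1/intercept = 18.5 μmol/min; Km = slope × Vmax = 0.02653 × 18.5 = 0.490 nM.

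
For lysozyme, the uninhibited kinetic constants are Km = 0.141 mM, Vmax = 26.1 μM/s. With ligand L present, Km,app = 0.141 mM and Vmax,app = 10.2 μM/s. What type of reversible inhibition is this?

noncompetitive

Vmax decreases (26.1 → 10.2 μM/s) while Km is unchanged — pure noncompetitive inhibition.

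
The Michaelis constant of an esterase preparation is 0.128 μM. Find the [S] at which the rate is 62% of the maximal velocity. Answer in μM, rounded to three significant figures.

v/Vmax = [S]/(Km+[S]) = 0.62, so [S] = Km·0.62/(1 − 0.62) = 0.128 × 1.632.
[S] = 0.209 μM.

0.209 μM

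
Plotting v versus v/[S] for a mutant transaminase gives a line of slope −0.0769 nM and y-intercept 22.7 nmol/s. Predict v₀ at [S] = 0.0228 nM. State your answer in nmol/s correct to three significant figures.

In the Eadie–Hofstee form v = Vmax − Km·(v/[S]), the slope is −Km and the intercept is Vmax, so Km = 0.0769 nM and Vmax = 22.7 nmol/s.
v = 22.7 × 0.0228/(0.0769 + 0.0228) = 5.19 nmol/s.

5.19 nmol/s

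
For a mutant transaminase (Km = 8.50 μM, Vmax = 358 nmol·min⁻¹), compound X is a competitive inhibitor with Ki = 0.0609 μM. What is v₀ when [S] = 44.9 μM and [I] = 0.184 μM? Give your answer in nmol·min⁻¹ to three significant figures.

α = 1 + [I]/Ki = 1 + 0.184/0.0609 = 4.021.
For a competitive inhibitor, Vmax is unchanged and the apparent Km becomes α·Km: Km,app = 34.2 μM, Vmax,app = 358 nmol·min⁻¹.
v = Vmax,app·[S]/(Km,app + [S]) = 358 × 44.9/(34.2 + 44.9) = 203 nmol·min⁻¹.

203 nmol·min⁻¹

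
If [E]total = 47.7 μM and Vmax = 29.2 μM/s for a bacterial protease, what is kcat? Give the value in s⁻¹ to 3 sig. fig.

kcat = Vmax/[E]total = 29.2 μM/s / 47.7 μM = 0.612 s⁻¹.

0.612 s⁻¹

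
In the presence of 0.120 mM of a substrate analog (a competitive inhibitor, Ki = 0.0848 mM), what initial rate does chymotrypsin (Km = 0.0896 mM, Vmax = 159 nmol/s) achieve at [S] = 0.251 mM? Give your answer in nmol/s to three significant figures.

With α = 1 + [I]/Ki = 1 + 0.120/0.0848 = 2.415, the competitive rate law is v = Vmax[S] / (αKm + [S]).
v = 159×0.251 / (2.415×0.0896 + 0.251) = 39.91/0.4674 = 85.4 nmol/s.

85.4 nmol/s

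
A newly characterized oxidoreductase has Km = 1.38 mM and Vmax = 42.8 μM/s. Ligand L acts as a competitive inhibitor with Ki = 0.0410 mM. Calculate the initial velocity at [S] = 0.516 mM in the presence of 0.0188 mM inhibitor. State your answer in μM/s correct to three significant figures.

8.73 μM/s

α = 1 + [I]/Ki = 1 + 0.0188/0.0410 = 1.459.
For a competitive inhibitor, Vmax is unchanged and the apparent Km becomes α·Km: Km,app = 2.01 mM, Vmax,app = 42.8 μM/s.
v = Vmax,app·[S]/(Km,app + [S]) = 42.8 × 0.516/(2.01 + 0.516) = 8.73 μM/s.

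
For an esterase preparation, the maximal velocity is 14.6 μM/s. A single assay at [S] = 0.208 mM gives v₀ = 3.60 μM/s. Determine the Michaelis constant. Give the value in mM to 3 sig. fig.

From v = Vmax[S]/(Km+[S]), Km = [S](Vmax − v)/v.
Km = 0.208 × (14.6 − 3.60) / 3.60 = 2.288/3.60 = 0.636 mM.

0.636 mM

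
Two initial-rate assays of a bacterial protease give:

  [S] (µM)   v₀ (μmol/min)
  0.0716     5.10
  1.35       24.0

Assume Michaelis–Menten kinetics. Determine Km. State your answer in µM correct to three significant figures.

From v = Vmax[S]/(Km+[S]), each point gives Vmax = v(Km+[S])/[S].
Equating: 5.10(Km+0.0716)/0.0716 = 24.0(Km+1.35)/1.35.
71.23·Km + 5.10 = 17.78·Km + 24.0, so (71.23 − 17.78)·Km = 24.0 − 5.10.
Km = 18.90/53.45 = 0.354 µM; then Vmax = 5.10(0.354+0.0716)/0.0716 = 30.3 μmol/min.

0.354 µM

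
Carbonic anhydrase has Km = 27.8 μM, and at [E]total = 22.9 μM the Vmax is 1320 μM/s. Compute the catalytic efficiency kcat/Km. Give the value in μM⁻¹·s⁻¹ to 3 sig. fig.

2.07 μM⁻¹·s⁻¹

kcat = Vmax/[E]total = 1320/22.9 = 57.6 s⁻¹.
kcat/Km = 57.6/27.8 = 2.07 μM⁻¹·s⁻¹.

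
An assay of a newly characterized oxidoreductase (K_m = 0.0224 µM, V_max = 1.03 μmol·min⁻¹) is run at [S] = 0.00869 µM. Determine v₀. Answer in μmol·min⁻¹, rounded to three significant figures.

0.288 μmol·min⁻¹

v = Vmax·[S]/(Km + [S]) = 1.03 × 0.00869 / (0.0224 + 0.00869)
  = 0.008951 / 0.03109 = 0.288 μmol·min⁻¹.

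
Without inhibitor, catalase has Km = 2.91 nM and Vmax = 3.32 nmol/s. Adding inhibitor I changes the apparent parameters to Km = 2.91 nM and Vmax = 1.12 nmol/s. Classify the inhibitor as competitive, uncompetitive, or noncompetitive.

noncompetitive

Vmax decreases (3.32 → 1.12 nmol/s) while Km is unchanged — pure noncompetitive inhibition.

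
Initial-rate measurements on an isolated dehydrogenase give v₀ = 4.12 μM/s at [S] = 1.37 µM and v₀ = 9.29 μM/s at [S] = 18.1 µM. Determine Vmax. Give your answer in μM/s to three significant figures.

10.4 μM/s

In reciprocal form, 1/v = (Km/Vmax)·(1/[S]) + 1/Vmax. The two points give (1/[S], 1/v) = (0.7299, 0.2427) and (0.05525, 0.1076).
Slope = (0.2427 − 0.1076)/(0.7299 − 0.05525) = 0.2002; intercept = 0.2427 − 0.2002×0.7299 = 0.09658.
Vmax = 1/intercept = 10.4 μM/s; Km = slope × Vmax = 0.2002 × 10.4 = 2.07 µM.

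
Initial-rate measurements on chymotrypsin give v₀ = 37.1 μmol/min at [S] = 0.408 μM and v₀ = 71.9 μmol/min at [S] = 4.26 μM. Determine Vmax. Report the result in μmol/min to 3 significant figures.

From v = Vmax[S]/(Km+[S]), each point gives Vmax = v(Km+[S])/[S].
Equating: 37.1(Km+0.408)/0.408 = 71.9(Km+4.26)/4.26.
90.93·Km + 37.1 = 16.88·Km + 71.9, so (90.93 − 16.88)·Km = 71.9 − 37.1.
Km = 34.80/74.05 = 0.470 μM; then Vmax = 37.1(0.470+0.408)/0.408 = 79.8 μmol/min.

79.8 μmol/min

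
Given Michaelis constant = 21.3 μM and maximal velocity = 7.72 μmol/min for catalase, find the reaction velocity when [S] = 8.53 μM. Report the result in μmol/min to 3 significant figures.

2.21 μmol/min

v = Vmax·[S]/(Km + [S]) = 7.72 × 8.53 / (21.3 + 8.53)
  = 65.85 / 29.83 = 2.21 μmol/min.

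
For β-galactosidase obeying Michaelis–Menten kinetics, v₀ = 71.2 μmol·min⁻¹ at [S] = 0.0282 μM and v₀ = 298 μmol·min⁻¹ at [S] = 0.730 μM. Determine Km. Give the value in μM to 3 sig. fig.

0.107 μM

From v = Vmax[S]/(Km+[S]), each point gives Vmax = v(Km+[S])/[S].
Equating: 71.2(Km+0.0282)/0.0282 = 298(Km+0.730)/0.730.
2525·Km + 71.2 = 408.2·Km + 298, so (2525 − 408.2)·Km = 298 − 71.2.
Km = 226.8/2117 = 0.107 μM; then Vmax = 71.2(0.107+0.0282)/0.0282 = 342 μmol·min⁻¹.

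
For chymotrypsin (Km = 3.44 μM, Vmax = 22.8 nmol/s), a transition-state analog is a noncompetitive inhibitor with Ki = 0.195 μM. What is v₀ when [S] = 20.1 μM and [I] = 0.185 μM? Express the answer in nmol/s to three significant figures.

9.99 nmol/s

α = 1 + [I]/Ki = 1 + 0.185/0.195 = 1.949.
For a noncompetitive inhibitor, Vmax is reduced to Vmax/α while Km is unchanged: Km,app = 3.44 μM, Vmax,app = 11.7 nmol/s.
v = Vmax,app·[S]/(Km,app + [S]) = 11.7 × 20.1/(3.44 + 20.1) = 9.99 nmol/s.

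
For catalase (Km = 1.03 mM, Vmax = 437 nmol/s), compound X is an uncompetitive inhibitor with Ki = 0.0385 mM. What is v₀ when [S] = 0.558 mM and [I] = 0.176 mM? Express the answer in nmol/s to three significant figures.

58.9 nmol/s

α = 1 + [I]/Ki = 1 + 0.176/0.0385 = 5.571.
For an uncompetitive inhibitor, both parameters are divided by α, giving Vmax/α and Km/α: Km,app = 0.185 mM, Vmax,app = 78.4 nmol/s.
v = Vmax,app·[S]/(Km,app + [S]) = 78.4 × 0.558/(0.185 + 0.558) = 58.9 nmol/s.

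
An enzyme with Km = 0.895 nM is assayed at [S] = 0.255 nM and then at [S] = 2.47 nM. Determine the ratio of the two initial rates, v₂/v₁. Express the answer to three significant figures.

Since Vmax cancels, v₂/v₁ = [S]₂(Km+[S]₁) / [S]₁(Km+[S]₂).
= 2.47×(0.895+0.255) / (0.255×(0.895+2.47)) = 2.840/0.8581 = 3.31.

3.31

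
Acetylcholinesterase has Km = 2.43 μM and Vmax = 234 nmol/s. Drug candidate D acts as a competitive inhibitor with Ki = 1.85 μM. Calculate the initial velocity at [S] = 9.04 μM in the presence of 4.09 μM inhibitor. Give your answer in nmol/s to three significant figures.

126 nmol/s

α = 1 + [I]/Ki = 1 + 4.09/1.85 = 3.211.
For a competitive inhibitor, Vmax is unchanged and the apparent Km becomes α·Km: Km,app = 7.80 μM, Vmax,app = 234 nmol/s.
v = Vmax,app·[S]/(Km,app + [S]) = 234 × 9.04/(7.80 + 9.04) = 126 nmol/s.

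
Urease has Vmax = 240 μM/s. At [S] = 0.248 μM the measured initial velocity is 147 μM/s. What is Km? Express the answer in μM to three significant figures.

v/Vmax = 147/240 = 0.6125 = [S]/(Km+[S]).
So Km + [S] = [S]/0.6125 = 0.4049 μM, giving Km = 0.4049 − 0.248 = 0.157 μM.

0.157 μM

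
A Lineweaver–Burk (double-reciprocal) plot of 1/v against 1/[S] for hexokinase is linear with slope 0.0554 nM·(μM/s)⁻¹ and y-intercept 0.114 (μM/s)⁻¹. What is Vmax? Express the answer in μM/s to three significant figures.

8.77 μM/s

The y-intercept of a Lineweaver–Burk plot equals 1/Vmax, so Vmax = 1/0.114 = 8.77 μM/s.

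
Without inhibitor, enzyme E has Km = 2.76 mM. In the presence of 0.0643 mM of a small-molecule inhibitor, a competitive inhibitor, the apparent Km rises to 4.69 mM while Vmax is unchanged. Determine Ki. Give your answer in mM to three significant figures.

0.0920 mM

Competitive: Km,app = α·Km with α = 1 + [I]/Ki.
α = Km,app/Km = 4.69/2.76 = 1.699.
Ki = [I]/(α − 1) = 0.0643/0.6993 = 0.0920 mM.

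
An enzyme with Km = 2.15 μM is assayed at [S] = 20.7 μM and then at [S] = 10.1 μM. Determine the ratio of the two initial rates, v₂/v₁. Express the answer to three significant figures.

0.910

The fractional saturations are [S]/(Km+[S]) = 20.7/22.85 = 0.9059 and 10.1/12.25 = 0.8245.
v₂/v₁ is just their ratio: 0.8245/0.9059 = 0.910.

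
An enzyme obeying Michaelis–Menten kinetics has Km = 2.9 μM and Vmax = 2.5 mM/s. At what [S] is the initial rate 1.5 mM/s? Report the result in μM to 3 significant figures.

4.35 μM

The required fractional saturation is v/Vmax = 1.5/2.5 = 0.6000.
Then [S]/(Km+[S]) = 0.6000 ⇒ [S] = 2.9 × 0.6000/(1 − 0.6000) = 4.35 μM.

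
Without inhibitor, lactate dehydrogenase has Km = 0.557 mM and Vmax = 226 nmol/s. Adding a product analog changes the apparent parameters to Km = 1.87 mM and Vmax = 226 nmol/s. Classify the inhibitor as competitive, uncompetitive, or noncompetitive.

competitive

Km increases (0.557 → 1.87 mM) while Vmax is unchanged — the hallmark of competitive inhibition.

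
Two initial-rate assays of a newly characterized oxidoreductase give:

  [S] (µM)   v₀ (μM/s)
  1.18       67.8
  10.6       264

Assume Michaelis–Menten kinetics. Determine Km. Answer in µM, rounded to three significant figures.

In reciprocal form, 1/v = (Km/Vmax)·(1/[S]) + 1/Vmax. The two points give (1/[S], 1/v) = (0.8475, 0.01475) and (0.09434, 0.003788).
Slope = (0.01475 − 0.003788)/(0.8475 − 0.09434) = 0.01455; intercept = 0.01475 − 0.01455×0.8475 = 0.002415.
Vmax = 1/intercept = 414 μM/s; Km = slope × Vmax = 0.01455 × 414 = 6.03 µM.

6.03 µM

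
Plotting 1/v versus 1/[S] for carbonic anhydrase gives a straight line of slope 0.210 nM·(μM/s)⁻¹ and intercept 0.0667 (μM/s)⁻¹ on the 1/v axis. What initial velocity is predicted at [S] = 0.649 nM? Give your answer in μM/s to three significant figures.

The y-intercept is 1/Vmax, so Vmax = 1/0.0667 = 15.0 μM/s.
The slope is Km/Vmax, so Km = 0.210 × 15.0 = 3.15 nM.
Then v = 15.0 × 0.649/(3.15 + 0.649) = 2.56 μM/s.

2.56 μM/s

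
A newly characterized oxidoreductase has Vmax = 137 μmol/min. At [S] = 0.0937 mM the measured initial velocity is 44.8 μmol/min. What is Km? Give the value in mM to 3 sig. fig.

From v = Vmax[S]/(Km+[S]), Km = [S](Vmax − v)/v.
Km = 0.0937 × (137 − 44.8) / 44.8 = 8.639/44.8 = 0.193 mM.

0.193 mM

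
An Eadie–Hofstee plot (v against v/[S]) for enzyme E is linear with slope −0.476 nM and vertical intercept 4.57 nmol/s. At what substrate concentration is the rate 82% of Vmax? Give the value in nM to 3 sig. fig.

2.17 nM

The Eadie–Hofstee slope gives Km = 0.476 nM (slope = −Km).
v/Vmax = [S]/(Km+[S]) = 0.82 ⇒ [S] = Km·0.82/(1−0.82) = 0.476 × 4.556 = 2.17 nM.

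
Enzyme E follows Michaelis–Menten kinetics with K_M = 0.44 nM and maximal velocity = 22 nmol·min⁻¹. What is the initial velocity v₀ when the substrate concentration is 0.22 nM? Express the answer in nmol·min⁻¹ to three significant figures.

[S]/(Km+[S]) = 0.22/0.6600 = 0.3333, the fractional saturation.
v = 0.3333 × Vmax = 0.3333 × 22 = 7.33 nmol·min⁻¹.

7.33 nmol·min⁻¹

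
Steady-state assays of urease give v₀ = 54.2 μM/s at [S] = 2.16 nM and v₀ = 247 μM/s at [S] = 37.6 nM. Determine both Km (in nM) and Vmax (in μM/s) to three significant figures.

Km = 10.4 nM; Vmax = 315 μM/s

From v = Vmax[S]/(Km+[S]), each point gives Vmax = v(Km+[S])/[S].
Equating: 54.2(Km+2.16)/2.16 = 247(Km+37.6)/37.6.
25.09·Km + 54.2 = 6.569·Km + 247, so (25.09 − 6.569)·Km = 247 − 54.2.
Km = 192.8/18.52 = 10.4 nM; then Vmax = 54.2(10.4+2.16)/2.16 = 315 μM/s.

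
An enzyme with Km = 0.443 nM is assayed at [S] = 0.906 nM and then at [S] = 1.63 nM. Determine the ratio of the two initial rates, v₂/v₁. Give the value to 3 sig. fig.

The fractional saturations are [S]/(Km+[S]) = 0.906/1.349 = 0.6716 and 1.63/2.073 = 0.7863.
v₂/v₁ is just their ratio: 0.7863/0.6716 = 1.17.

1.17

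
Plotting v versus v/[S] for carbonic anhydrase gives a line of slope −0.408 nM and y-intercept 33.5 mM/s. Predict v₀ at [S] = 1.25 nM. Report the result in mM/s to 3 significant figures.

In the Eadie–Hofstee form v = Vmax − Km·(v/[S]), the slope is −Km and the intercept is Vmax, so Km = 0.408 nM and Vmax = 33.5 mM/s.
v = 33.5 × 1.25/(0.408 + 1.25) = 25.3 mM/s.

25.3 mM/s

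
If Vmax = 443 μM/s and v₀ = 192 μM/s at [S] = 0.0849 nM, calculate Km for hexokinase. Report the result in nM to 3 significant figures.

0.111 nM

v/Vmax = 192/443 = 0.4334 = [S]/(Km+[S]).
So Km + [S] = [S]/0.4334 = 0.1959 nM, giving Km = 0.1959 − 0.0849 = 0.111 nM.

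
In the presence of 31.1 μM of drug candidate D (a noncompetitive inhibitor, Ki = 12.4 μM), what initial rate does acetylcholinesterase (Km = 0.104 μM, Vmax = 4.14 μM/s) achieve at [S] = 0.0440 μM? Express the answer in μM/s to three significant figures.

α = 1 + [I]/Ki = 1 + 31.1/12.4 = 3.508.
For a noncompetitive inhibitor, Vmax is reduced to Vmax/α while Km is unchanged: Km,app = 0.104 μM, Vmax,app = 1.18 μM/s.
v = Vmax,app·[S]/(Km,app + [S]) = 1.18 × 0.0440/(0.104 + 0.0440) = 0.351 μM/s.

0.351 μM/s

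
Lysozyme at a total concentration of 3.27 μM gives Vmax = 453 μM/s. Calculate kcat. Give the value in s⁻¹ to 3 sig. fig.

kcat = Vmax/[E]total = 453 μM/s / 3.27 μM = 139 s⁻¹.

139 s⁻¹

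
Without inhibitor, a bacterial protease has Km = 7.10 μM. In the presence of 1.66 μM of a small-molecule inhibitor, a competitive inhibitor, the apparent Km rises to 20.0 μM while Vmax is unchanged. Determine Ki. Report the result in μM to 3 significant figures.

0.914 μM

Competitive: Km,app = α·Km with α = 1 + [I]/Ki.
α = Km,app/Km = 20.0/7.10 = 2.817.
Ki = [I]/(α − 1) = 1.66/1.817 = 0.914 μM.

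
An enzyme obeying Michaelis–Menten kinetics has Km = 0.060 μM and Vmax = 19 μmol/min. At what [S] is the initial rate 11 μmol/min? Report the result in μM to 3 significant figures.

0.0825 μM

The required fractional saturation is v/Vmax = 11/19 = 0.5789.
Then [S]/(Km+[S]) = 0.5789 ⇒ [S] = 0.060 × 0.5789/(1 − 0.5789) = 0.0825 μM.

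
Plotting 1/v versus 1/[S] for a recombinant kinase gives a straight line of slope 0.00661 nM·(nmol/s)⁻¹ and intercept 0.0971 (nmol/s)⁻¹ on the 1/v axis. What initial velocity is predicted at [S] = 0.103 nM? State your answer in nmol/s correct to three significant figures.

6.20 nmol/s

The y-intercept is 1/Vmax, so Vmax = 1/0.0971 = 10.3 nmol/s.
The slope is Km/Vmax, so Km = 0.00661 × 10.3 = 0.0681 nM.
Then v = 10.3 × 0.103/(0.0681 + 0.103) = 6.20 nmol/s.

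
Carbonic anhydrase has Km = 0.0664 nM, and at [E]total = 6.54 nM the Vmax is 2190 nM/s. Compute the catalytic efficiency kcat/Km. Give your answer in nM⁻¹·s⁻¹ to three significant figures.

5040 nM⁻¹·s⁻¹

kcat = Vmax/[E]total = 2190/6.54 = 335 s⁻¹.
kcat/Km = 335/0.0664 = 5040 nM⁻¹·s⁻¹.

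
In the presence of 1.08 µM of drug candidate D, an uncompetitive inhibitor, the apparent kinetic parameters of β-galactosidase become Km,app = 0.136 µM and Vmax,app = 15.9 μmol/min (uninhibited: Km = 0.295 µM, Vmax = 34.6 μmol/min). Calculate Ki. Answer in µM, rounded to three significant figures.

Uncompetitive: Vmax,app = Vmax/α (and Km,app = Km/α) with α = 1 + [I]/Ki.
α = Vmax/Vmax,app = 34.6/15.9 = 2.176.
Since α = 1 + [I]/Ki, [I]/Ki = 2.176 − 1 = 1.176 and Ki = 1.08/1.176 = 0.918 µM.

0.918 µM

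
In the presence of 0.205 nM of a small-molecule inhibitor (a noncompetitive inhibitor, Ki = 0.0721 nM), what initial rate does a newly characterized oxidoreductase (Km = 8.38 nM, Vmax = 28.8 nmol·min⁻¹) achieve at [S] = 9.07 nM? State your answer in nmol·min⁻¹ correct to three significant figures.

3.89 nmol·min⁻¹

α = 1 + [I]/Ki = 1 + 0.205/0.0721 = 3.843.
For a noncompetitive inhibitor, Vmax is reduced to Vmax/α while Km is unchanged: Km,app = 8.38 nM, Vmax,app = 7.49 nmol·min⁻¹.
v = Vmax,app·[S]/(Km,app + [S]) = 7.49 × 9.07/(8.38 + 9.07) = 3.89 nmol·min⁻¹.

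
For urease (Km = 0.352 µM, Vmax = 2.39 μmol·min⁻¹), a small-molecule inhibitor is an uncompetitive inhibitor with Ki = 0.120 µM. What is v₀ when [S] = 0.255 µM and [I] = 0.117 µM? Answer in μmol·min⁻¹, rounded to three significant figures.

0.712 μmol·min⁻¹

α = 1 + [I]/Ki = 1 + 0.117/0.120 = 1.975.
For an uncompetitive inhibitor, both parameters are divided by α, giving Vmax/α and Km/α: Km,app = 0.178 µM, Vmax,app = 1.21 μmol·min⁻¹.
v = Vmax,app·[S]/(Km,app + [S]) = 1.21 × 0.255/(0.178 + 0.255) = 0.712 μmol·min⁻¹.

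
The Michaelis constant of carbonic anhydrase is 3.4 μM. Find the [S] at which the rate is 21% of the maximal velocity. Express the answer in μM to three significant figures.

0.904 μM

v/Vmax = [S]/(Km+[S]) = 0.21, so [S] = Km·0.21/(1 − 0.21) = 3.4 × 0.2658.
[S] = 0.904 μM.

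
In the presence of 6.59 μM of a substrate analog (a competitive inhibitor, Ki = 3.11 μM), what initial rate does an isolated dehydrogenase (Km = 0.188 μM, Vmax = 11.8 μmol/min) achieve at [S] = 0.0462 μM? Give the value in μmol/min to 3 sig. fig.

0.862 μmol/min

With α = 1 + [I]/Ki = 1 + 6.59/3.11 = 3.119, the competitive rate law is v = Vmax[S] / (αKm + [S]).
v = 11.8×0.0462 / (3.119×0.188 + 0.0462) = 0.5452/0.6326 = 0.862 μmol/min.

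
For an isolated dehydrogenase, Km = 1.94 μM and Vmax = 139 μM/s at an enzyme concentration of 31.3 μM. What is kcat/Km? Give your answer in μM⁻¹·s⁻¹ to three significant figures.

kcat = Vmax/[E]total = 139/31.3 = 4.44 s⁻¹.
kcat/Km = 4.44/1.94 = 2.29 μM⁻¹·s⁻¹.

2.29 μM⁻¹·s⁻¹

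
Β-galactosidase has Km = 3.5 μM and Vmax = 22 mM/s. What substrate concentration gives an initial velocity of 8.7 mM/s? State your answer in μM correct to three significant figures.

2.29 μM

Rearranging v = Vmax[S]/(Km+[S]) gives [S] = Km·v/(Vmax − v).
[S] = 3.5 × 8.7 / (22 − 8.7) = 30.45/13.30 = 2.29 μM.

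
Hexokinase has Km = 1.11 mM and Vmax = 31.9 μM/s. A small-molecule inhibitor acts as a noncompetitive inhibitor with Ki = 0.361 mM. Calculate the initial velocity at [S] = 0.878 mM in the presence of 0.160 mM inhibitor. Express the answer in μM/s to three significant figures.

α = 1 + [I]/Ki = 1 + 0.160/0.361 = 1.443.
For a noncompetitive inhibitor, Vmax is reduced to Vmax/α while Km is unchanged: Km,app = 1.11 mM, Vmax,app = 22.1 μM/s.
v = Vmax,app·[S]/(Km,app + [S]) = 22.1 × 0.878/(1.11 + 0.878) = 9.76 μM/s.

9.76 μM/s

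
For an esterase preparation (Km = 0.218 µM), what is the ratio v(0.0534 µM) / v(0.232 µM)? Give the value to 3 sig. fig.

0.382

Since Vmax cancels, v₂/v₁ = [S]₂(Km+[S]₁) / [S]₁(Km+[S]₂).
= 0.0534×(0.218+0.232) / (0.232×(0.218+0.0534)) = 0.02403/0.06296 = 0.382.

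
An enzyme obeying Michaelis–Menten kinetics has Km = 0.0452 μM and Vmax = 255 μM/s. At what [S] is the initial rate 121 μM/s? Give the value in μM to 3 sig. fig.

The required fractional saturation is v/Vmax = 121/255 = 0.4745.
Then [S]/(Km+[S]) = 0.4745 ⇒ [S] = 0.0452 × 0.4745/(1 − 0.4745) = 0.0408 μM.

0.0408 μM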